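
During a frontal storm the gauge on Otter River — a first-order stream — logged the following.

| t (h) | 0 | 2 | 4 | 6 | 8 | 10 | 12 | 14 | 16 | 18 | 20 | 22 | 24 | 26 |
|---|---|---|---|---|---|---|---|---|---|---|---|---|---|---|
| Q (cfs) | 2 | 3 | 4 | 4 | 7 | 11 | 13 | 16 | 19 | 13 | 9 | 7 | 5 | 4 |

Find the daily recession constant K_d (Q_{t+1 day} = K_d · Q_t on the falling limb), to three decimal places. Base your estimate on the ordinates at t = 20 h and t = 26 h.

K_d ≈ 0.039

Between t = 20 h and t = 26 h the flow falls from 9 to 4 cfs over 3×2 h = 6 h.
Per-interval ratio K = (4/9)^(1/3) = 0.7631; K_d = K^(24/2) = 0.039.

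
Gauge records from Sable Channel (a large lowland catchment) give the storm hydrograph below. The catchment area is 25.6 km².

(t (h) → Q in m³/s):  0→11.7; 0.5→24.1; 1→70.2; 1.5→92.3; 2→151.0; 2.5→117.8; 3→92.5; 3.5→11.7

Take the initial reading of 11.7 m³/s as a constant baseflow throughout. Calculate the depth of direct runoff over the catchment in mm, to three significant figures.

d ≈ 33.6 mm

Direct runoff: 0.0, 12.4, 58.5, 80.6, 139.3, 106.1, 80.8, 0.0 m³/s; ΣQ_DR = 477.7 m³/s.
V = ΣQ_DR · Δt = 477.7 × 1800 s = 8.599 × 10^5 m³.
Over A = 25.6 km², depth = V / A = 33.6 mm.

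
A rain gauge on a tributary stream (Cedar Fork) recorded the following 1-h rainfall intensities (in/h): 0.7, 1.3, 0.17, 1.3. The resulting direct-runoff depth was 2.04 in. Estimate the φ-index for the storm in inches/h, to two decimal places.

Only the 3 blocks with intensity above φ contribute runoff: 0.7, 1.3, 1.3 in/h.
Σ(I−φ)·Δt = d  ⇒  (0.7+1.3+1.3 − 3φ)·1 = 2.04
φ = (3.300 − 2.04/1) / 3 = 0.42 in/h.

φ ≈ 0.42 in/h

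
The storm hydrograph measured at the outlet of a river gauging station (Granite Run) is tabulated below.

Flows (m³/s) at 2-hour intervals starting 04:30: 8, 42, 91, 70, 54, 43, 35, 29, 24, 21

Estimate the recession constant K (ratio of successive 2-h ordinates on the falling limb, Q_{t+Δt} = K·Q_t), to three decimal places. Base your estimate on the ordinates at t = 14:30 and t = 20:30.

K ≈ 0.823

Using the recession-limb readings at t = 14:30 and t = 20:30: Q falls from 43 to 24 m³/s over 3 intervals.
K = (Q₂/Q₁)^(1/3) = (24/43)^(1/3) = 0.823.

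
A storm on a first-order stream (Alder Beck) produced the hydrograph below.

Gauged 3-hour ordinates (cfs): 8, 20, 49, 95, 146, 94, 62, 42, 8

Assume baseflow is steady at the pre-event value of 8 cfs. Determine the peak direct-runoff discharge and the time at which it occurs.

Q_p = 138.0 cfs at t = 12 h

Subtracting baseflow gives direct-runoff ordinates: 0.0, 12.0, 41.0, 87.0, 138.0, 86.0, 54.0, 34.0, 0.0 cfs.
The maximum is 138.0 cfs, occurring at the reading for t = 12 h.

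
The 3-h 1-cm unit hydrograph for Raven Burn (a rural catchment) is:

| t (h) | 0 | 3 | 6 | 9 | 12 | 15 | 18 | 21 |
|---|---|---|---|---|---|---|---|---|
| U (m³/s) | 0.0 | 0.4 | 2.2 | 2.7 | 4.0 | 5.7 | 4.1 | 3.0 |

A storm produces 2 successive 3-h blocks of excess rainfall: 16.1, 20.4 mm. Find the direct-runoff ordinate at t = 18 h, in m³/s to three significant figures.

By discrete convolution, Q_j = Σ (P_i / 10 mm) · U_{j−i}.
At t = 18 h (j=6): Q = (16.1/10)·4.1 + (20.4/10)·5.7 = 18.2 m³/s.

Q ≈ 18.2 m³/s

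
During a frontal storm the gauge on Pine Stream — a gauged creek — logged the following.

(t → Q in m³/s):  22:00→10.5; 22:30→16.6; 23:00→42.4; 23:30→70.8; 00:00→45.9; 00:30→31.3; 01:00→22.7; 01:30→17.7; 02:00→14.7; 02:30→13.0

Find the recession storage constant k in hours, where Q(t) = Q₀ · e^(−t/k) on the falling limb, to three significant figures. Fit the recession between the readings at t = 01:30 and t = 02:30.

On the falling limb, Q drops from 17.7 to 13.0 m³/s between t = 01:30 and t = 02:30 (Δt = 1 h).
k = −Δt / ln(Q₂/Q₁) = −1 / ln(13.0/17.7) = 3.24 h.

k ≈ 3.24 h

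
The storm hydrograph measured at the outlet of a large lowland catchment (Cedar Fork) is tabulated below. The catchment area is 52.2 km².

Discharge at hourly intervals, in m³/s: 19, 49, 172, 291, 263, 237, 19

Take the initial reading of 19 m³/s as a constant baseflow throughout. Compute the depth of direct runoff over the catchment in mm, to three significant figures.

d ≈ 63.2 mm

Direct runoff: 0.0, 30.0, 153.0, 272.0, 244.0, 218.0, 0.0 m³/s; ΣQ_DR = 917.0 m³/s.
V = ΣQ_DR · Δt = 917.0 × 3600 s = 3.301 × 10^6 m³.
Over A = 52.2 km², depth = V / A = 63.2 mm.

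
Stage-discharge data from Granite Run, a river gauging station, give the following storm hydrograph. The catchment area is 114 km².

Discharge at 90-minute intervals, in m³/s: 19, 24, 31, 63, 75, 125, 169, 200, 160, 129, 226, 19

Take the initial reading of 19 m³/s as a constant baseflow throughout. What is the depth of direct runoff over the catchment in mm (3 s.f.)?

d ≈ 47.9 mm

Direct runoff: 0.0, 5.0, 12.0, 44.0, 56.0, 106.0, 150.0, 181.0, 141.0, 110.0, 207.0, 0.0 m³/s; ΣQ_DR = 1012 m³/s.
V = ΣQ_DR · Δt = 1012 × 5400 s = 5.465 × 10^6 m³.
Over A = 114 km², depth = V / A = 47.9 mm.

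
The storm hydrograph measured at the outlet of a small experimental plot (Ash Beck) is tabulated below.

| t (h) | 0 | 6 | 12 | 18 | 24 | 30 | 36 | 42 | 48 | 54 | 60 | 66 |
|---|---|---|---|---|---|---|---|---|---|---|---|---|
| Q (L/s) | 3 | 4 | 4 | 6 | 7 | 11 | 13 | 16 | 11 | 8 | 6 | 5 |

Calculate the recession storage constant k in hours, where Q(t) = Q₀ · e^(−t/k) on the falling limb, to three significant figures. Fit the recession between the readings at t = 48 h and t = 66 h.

On the falling limb, Q drops from 11 to 5 L/s between t = 48 h and t = 66 h (Δt = 18 h).
k = −Δt / ln(Q₂/Q₁) = −18 / ln(5/11) = 22.8 h.

k ≈ 22.8 h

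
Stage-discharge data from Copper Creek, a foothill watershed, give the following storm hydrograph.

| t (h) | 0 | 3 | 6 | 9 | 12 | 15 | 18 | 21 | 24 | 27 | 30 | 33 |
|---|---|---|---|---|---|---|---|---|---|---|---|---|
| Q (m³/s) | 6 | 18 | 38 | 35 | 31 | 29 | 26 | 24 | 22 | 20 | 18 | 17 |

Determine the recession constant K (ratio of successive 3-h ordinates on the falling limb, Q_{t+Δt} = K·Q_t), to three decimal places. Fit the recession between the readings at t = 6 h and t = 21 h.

K ≈ 0.912

Using the recession-limb readings at t = 6 h and t = 21 h: Q falls from 38 to 24 m³/s over 5 intervals.
K = (Q₂/Q₁)^(1/5) = (24/38)^(1/5) = 0.912.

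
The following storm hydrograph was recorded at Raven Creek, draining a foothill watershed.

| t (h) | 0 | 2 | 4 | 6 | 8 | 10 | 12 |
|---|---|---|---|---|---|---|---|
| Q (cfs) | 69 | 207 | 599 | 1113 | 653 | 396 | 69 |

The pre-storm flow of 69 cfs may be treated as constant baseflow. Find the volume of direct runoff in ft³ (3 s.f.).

Direct-runoff ordinates (Q − Q_b): 0.0, 138.0, 530.0, 1044.0, 584.0, 327.0, 0.0 cfs.
ΣQ_DR = 2623 cfs.
With Δt = 2 h = 7200 s, V = ΣQ_DR · Δt = 2623 × 7200 = 1.89 × 10^7 ft³.

V ≈ 1.89 × 10^7 ft³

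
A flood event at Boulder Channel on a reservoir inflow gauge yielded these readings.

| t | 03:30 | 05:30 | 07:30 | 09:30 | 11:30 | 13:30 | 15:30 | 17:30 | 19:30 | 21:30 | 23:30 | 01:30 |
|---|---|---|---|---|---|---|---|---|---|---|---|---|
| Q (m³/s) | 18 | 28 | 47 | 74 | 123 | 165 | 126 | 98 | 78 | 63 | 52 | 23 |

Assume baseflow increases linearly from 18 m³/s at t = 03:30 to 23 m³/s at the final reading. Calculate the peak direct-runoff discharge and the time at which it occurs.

Subtracting baseflow gives direct-runoff ordinates: 0.00, 9.55, 28.09, 54.64, 103.18, 144.73, 105.27, 76.82, 56.36, 40.91, 29.45, 0.00 m³/s.
The maximum is 144.73 m³/s, occurring at the reading for t = 13:30.

Q_p = 144.73 m³/s at t = 13:30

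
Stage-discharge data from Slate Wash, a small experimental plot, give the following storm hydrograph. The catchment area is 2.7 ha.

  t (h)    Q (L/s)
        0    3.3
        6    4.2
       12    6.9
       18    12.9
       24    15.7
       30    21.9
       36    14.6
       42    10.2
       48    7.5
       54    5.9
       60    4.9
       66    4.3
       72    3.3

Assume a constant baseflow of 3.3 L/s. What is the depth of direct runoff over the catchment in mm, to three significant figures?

Direct runoff: 0.0, 0.9, 3.6, 9.6, 12.4, 18.6, 11.3, 6.9, 4.2, 2.6, 1.6, 1.0, 0.0 L/s; ΣQ_DR = 72.70 L/s.
V = ΣQ_DR · Δt = 72.70 × 21600 s = 1.570 × 10^6 L.
Over A = 2.7 ha, depth = V / A = 58.2 mm.

d ≈ 58.2 mm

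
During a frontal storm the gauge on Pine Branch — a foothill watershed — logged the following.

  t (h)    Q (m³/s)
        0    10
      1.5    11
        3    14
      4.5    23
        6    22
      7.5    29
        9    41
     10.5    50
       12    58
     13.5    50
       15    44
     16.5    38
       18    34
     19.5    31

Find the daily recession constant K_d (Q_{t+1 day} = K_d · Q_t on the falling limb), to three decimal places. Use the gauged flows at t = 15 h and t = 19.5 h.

K_d ≈ 0.154

Between t = 15 h and t = 19.5 h the flow falls from 44 to 31 m³/s over 3×1.5 h = 4.5 h.
Per-interval ratio K = (31/44)^(1/3) = 0.8898; K_d = K^(24/1.5) = 0.154.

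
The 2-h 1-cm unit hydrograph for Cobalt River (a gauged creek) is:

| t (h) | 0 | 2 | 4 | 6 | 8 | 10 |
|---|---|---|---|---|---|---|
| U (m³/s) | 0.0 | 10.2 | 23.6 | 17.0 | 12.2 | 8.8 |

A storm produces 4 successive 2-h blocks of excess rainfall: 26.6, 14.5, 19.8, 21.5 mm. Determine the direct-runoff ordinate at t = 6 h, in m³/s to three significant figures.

Q ≈ 99.6 m³/s

By discrete convolution, Q_j = Σ (P_i / 10 mm) · U_{j−i}.
At t = 6 h (j=3): Q = (26.6/10)·17.0 + (14.5/10)·23.6 + (19.8/10)·10.2 + (21.5/10)·0.0 = 99.6 m³/s.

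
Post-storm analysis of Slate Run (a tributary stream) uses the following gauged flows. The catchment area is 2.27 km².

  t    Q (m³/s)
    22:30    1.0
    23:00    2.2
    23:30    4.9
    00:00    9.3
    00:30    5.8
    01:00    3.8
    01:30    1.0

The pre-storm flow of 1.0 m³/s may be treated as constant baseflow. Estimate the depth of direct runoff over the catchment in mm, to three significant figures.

Direct runoff: 0.0, 1.2, 3.9, 8.3, 4.8, 2.8, 0.0 m³/s; ΣQ_DR = 21.00 m³/s.
V = ΣQ_DR · Δt = 21.00 × 1800 s = 37800 m³.
Over A = 2.27 km², depth = V / A = 16.7 mm.

d ≈ 16.7 mm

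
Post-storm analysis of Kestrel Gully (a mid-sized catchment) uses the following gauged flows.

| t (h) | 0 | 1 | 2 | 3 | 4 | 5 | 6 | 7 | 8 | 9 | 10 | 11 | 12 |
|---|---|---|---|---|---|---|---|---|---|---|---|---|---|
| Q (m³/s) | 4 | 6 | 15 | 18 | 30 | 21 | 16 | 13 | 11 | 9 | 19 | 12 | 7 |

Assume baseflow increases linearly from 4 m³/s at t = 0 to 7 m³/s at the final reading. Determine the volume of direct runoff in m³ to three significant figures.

Direct-runoff ordinates (Q − Q_b): 0.00, 1.75, 10.50, 13.25, 25.00, 15.75, 10.50, 7.25, 5.00, 2.75, 12.50, 5.25, 0.00 m³/s.
ΣQ_DR = 109.5 m³/s.
With Δt = 1 h = 3600 s, V = ΣQ_DR · Δt = 109.5 × 3600 = 3.94 × 10^5 m³.

V ≈ 3.94 × 10^5 m³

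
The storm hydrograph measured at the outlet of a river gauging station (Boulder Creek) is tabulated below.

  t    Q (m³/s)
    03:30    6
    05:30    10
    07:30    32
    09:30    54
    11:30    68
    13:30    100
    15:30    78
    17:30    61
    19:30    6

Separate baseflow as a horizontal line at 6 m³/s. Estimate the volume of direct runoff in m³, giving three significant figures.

Direct-runoff ordinates (Q − Q_b): 0.0, 4.0, 26.0, 48.0, 62.0, 94.0, 72.0, 55.0, 0.0 m³/s.
ΣQ_DR = 361.0 m³/s.
With Δt = 2 h = 7200 s, V = ΣQ_DR · Δt = 361.0 × 7200 = 2.60 × 10^6 m³.

V ≈ 2.60 × 10^6 m³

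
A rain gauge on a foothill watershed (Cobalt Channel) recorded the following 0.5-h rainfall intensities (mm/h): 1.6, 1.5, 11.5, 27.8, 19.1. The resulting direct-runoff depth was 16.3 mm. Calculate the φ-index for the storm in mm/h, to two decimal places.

Only the 3 blocks with intensity above φ contribute runoff: 11.5, 27.8, 19.1 mm/h.
Σ(I−φ)·Δt = d  ⇒  (11.5+27.8+19.1 − 3φ)·0.5 = 16.3
φ = (58.40 − 16.3/0.5) / 3 = 8.60 mm/h.

φ ≈ 8.60 mm/h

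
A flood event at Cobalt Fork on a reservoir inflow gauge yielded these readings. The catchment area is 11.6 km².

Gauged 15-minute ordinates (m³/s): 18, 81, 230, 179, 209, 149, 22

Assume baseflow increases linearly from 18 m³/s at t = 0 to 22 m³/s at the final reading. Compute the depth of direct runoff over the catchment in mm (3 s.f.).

d ≈ 58.0 mm

Direct runoff: 0.00, 62.33, 210.67, 159.00, 188.33, 127.67, 0.00 m³/s; ΣQ_DR = 748.0 m³/s.
V = ΣQ_DR · Δt = 748.0 × 900 s = 6.732 × 10^5 m³.
Over A = 11.6 km², depth = V / A = 58.0 mm.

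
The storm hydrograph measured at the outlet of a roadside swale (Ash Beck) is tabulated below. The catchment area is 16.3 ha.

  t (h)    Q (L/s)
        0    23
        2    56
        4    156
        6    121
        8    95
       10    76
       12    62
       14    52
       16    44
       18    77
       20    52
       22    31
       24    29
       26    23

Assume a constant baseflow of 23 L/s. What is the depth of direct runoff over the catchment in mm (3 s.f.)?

Direct runoff: 0.0, 33.0, 133.0, 98.0, 72.0, 53.0, 39.0, 29.0, 21.0, 54.0, 29.0, 8.0, 6.0, 0.0 L/s; ΣQ_DR = 575.0 L/s.
V = ΣQ_DR · Δt = 575.0 × 7200 s = 4.140 × 10^6 L.
Over A = 16.3 ha, depth = V / A = 25.4 mm.

d ≈ 25.4 mm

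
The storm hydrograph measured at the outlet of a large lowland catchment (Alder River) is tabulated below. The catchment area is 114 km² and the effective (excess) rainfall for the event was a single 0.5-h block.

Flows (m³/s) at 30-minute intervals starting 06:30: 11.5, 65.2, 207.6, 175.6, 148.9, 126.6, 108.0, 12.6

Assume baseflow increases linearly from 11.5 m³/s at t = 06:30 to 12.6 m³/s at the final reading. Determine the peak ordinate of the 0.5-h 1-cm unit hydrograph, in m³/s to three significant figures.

U_p ≈ 163 m³/s

Direct runoff: 0.00, 53.54, 195.79, 163.63, 136.77, 114.31, 95.56, 0.00 m³/s; ΣQ_DR = 759.6 m³/s, peak = 195.79 m³/s.
Runoff depth d = ΣQ_DR·Δt / A = 759.6 × 1800 / (114 km²) = 11.99 mm.
The 1-cm UH is the DRH scaled by (10 mm)/d, so U_p = 195.79 × 10/11.99 = 163 m³/s.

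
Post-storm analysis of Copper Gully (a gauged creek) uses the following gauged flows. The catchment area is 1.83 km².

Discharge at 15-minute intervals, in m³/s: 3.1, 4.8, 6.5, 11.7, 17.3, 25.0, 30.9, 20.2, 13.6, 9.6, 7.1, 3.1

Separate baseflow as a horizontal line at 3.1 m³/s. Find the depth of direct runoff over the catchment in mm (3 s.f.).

d ≈ 56.9 mm

Direct runoff: 0.0, 1.7, 3.4, 8.6, 14.2, 21.9, 27.8, 17.1, 10.5, 6.5, 4.0, 0.0 m³/s; ΣQ_DR = 115.7 m³/s.
V = ΣQ_DR · Δt = 115.7 × 900 s = 1.041 × 10^5 m³.
Over A = 1.83 km², depth = V / A = 56.9 mm.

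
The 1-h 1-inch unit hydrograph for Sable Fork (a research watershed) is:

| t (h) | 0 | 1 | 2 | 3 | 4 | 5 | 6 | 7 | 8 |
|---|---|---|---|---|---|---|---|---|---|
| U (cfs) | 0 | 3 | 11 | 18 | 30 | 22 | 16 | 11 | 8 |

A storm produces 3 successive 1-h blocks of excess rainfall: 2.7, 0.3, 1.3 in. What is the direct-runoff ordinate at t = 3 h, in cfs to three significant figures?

Q ≈ 55.8 cfs

By discrete convolution, Q_j = Σ (P_i / 1 in) · U_{j−i}.
At t = 3 h (j=3): Q = (2.7/1)·18 + (0.3/1)·11 + (1.3/1)·3 = 55.8 cfs.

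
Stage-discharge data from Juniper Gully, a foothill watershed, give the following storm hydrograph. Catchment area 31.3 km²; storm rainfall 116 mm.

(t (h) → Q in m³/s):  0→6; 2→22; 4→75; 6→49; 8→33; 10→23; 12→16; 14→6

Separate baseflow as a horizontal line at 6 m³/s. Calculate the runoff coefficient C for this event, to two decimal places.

C ≈ 0.36

ΣQ_DR = 182.0 m³/s; V = ΣQ_DR·Δt = 1.310 × 10^6 m³.
Runoff depth d = V / A = 41.87 mm.
C = d / P = 41.87 / 116 = 0.36.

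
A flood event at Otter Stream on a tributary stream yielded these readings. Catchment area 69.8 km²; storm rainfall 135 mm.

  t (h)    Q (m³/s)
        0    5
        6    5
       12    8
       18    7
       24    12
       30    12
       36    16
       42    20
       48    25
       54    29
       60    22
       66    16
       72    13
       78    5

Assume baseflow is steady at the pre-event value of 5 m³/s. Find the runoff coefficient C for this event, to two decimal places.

ΣQ_DR = 125.0 m³/s; V = ΣQ_DR·Δt = 2.700 × 10^6 m³.
Runoff depth d = V / A = 38.68 mm.
C = d / P = 38.68 / 135 = 0.29.

C ≈ 0.29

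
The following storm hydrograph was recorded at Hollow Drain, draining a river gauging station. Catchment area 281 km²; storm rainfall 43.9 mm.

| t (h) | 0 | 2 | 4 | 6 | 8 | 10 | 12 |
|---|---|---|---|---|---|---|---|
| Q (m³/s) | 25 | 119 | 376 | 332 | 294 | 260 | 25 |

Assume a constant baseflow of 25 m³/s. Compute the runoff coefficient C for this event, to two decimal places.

ΣQ_DR = 1256 m³/s; V = ΣQ_DR·Δt = 9.043 × 10^6 m³.
Runoff depth d = V / A = 32.18 mm.
C = d / P = 32.18 / 43.9 = 0.73.

C ≈ 0.73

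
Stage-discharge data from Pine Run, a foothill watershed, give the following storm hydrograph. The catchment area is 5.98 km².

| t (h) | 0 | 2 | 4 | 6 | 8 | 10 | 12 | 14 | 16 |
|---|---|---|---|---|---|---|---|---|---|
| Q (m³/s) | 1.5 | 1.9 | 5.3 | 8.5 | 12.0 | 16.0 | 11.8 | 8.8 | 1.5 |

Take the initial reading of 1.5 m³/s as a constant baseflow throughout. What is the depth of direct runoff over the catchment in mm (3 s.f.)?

Direct runoff: 0.0, 0.4, 3.8, 7.0, 10.5, 14.5, 10.3, 7.3, 0.0 m³/s; ΣQ_DR = 53.80 m³/s.
V = ΣQ_DR · Δt = 53.80 × 7200 s = 3.874 × 10^5 m³.
Over A = 5.98 km², depth = V / A = 64.8 mm.

d ≈ 64.8 mm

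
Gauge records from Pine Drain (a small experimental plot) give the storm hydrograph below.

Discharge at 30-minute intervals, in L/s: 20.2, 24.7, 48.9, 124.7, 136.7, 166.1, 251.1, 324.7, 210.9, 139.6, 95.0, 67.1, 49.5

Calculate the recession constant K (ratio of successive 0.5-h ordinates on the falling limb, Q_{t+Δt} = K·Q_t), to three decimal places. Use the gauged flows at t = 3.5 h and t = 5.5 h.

K ≈ 0.674

Using the recession-limb readings at t = 3.5 h and t = 5.5 h: Q falls from 324.7 to 67.1 L/s over 4 intervals.
K = (Q₂/Q₁)^(1/4) = (67.1/324.7)^(1/4) = 0.674.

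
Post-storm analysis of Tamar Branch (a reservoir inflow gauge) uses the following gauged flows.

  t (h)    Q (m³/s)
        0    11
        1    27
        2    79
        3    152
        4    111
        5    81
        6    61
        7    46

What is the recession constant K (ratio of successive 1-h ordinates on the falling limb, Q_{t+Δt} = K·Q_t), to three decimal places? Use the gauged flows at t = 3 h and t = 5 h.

Using the recession-limb readings at t = 3 h and t = 5 h: Q falls from 152 to 81 m³/s over 2 intervals.
K = (Q₂/Q₁)^(1/2) = (81/152)^(1/2) = 0.730.

K ≈ 0.730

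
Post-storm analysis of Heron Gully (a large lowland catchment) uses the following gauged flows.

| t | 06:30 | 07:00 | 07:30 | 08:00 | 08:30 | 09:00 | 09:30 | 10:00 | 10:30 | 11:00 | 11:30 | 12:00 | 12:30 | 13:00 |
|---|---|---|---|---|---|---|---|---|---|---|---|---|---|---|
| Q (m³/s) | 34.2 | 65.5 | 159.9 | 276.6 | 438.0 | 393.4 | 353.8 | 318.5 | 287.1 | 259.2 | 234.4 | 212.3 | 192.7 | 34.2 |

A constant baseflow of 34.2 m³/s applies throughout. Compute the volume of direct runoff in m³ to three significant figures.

V ≈ 5.01 × 10^6 m³

Direct-runoff ordinates (Q − Q_b): 0.0, 31.3, 125.7, 242.4, 403.8, 359.2, 319.6, 284.3, 252.9, 225.0, 200.2, 178.1, 158.5, 0.0 m³/s.
ΣQ_DR = 2781 m³/s.
With Δt = 0.5 h = 1800 s, V = ΣQ_DR · Δt = 2781 × 1800 = 5.01 × 10^6 m³.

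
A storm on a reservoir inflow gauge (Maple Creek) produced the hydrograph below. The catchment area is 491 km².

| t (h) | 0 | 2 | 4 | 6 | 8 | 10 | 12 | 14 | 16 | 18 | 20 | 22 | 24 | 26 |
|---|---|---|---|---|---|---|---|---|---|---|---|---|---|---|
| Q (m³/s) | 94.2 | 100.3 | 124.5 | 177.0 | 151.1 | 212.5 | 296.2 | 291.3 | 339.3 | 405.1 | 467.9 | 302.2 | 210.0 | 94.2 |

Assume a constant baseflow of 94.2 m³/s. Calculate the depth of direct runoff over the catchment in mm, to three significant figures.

d ≈ 28.6 mm

Direct runoff: 0.0, 6.1, 30.3, 82.8, 56.9, 118.3, 202.0, 197.1, 245.1, 310.9, 373.7, 208.0, 115.8, 0.0 m³/s; ΣQ_DR = 1947 m³/s.
V = ΣQ_DR · Δt = 1947 × 7200 s = 1.402 × 10^7 m³.
Over A = 491 km², depth = V / A = 28.6 mm.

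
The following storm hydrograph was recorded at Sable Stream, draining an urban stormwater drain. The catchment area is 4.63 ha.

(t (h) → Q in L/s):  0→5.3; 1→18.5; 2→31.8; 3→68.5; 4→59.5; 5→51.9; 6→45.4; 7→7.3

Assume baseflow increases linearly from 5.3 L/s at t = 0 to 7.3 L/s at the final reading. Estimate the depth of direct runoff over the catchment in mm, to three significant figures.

d ≈ 18.5 mm

Direct runoff: 0.00, 12.91, 25.93, 62.34, 53.06, 45.17, 38.39, 0.00 L/s; ΣQ_DR = 237.8 L/s.
V = ΣQ_DR · Δt = 237.8 × 3600 s = 8.561 × 10^5 L.
Over A = 4.63 ha, depth = V / A = 18.5 mm.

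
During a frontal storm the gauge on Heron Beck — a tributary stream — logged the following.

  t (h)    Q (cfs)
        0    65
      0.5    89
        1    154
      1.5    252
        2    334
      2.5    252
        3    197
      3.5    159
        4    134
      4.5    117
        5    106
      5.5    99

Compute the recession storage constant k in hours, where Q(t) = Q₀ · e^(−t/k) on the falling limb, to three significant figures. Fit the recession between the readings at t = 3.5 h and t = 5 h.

k ≈ 3.70 h

On the falling limb, Q drops from 159 to 106 cfs between t = 3.5 h and t = 5 h (Δt = 1.5 h).
k = −Δt / ln(Q₂/Q₁) = −1.5 / ln(106/159) = 3.70 h.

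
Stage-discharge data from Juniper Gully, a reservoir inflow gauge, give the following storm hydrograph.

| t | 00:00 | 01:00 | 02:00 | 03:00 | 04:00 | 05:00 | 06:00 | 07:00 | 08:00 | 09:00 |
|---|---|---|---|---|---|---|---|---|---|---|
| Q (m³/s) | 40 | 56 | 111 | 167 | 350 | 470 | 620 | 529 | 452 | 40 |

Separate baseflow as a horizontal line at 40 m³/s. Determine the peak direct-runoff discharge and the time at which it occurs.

Q_p = 580.0 m³/s at t = 06:00

Subtracting baseflow gives direct-runoff ordinates: 0.0, 16.0, 71.0, 127.0, 310.0, 430.0, 580.0, 489.0, 412.0, 0.0 m³/s.
The maximum is 580.0 m³/s, occurring at the reading for t = 06:00.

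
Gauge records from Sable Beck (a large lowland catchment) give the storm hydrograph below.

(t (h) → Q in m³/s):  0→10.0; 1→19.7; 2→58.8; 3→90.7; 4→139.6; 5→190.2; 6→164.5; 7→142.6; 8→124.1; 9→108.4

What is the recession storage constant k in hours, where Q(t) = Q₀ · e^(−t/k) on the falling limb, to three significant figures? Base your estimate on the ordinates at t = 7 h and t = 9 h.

k ≈ 7.29 h

On the falling limb, Q drops from 142.6 to 108.4 m³/s between t = 7 h and t = 9 h (Δt = 2 h).
k = −Δt / ln(Q₂/Q₁) = −2 / ln(108.4/142.6) = 7.29 h.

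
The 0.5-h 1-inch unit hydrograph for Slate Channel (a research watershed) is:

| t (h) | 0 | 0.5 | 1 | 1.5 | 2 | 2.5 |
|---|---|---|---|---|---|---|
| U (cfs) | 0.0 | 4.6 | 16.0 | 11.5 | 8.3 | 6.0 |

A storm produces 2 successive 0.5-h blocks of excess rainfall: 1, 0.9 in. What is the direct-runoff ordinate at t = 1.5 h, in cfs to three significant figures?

By discrete convolution, Q_j = Σ (P_i / 1 in) · U_{j−i}.
At t = 1.5 h (j=3): Q = (1/1)·11.5 + (0.9/1)·16.0 = 25.9 cfs.

Q ≈ 25.9 cfs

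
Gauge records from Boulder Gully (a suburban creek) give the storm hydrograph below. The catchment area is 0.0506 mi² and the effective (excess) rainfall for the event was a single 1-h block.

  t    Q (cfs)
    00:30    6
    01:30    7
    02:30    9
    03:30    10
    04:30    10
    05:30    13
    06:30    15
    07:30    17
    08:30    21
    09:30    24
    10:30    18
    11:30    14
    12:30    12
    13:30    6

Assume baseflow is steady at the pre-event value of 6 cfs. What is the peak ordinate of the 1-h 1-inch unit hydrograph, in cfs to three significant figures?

Direct runoff: 0.0, 1.0, 3.0, 4.0, 4.0, 7.0, 9.0, 11.0, 15.0, 18.0, 12.0, 8.0, 6.0, 0.0 cfs; ΣQ_DR = 98.00 cfs, peak = 18.0 cfs.
Runoff depth d = ΣQ_DR·Δt / A = 98.00 × 3600 / (0.0506 mi²) = 3.001 in.
The 1-inch UH is the DRH scaled by (1 in)/d, so U_p = 18.0 × 1/3.001 = 6.00 cfs.

U_p ≈ 6.00 cfs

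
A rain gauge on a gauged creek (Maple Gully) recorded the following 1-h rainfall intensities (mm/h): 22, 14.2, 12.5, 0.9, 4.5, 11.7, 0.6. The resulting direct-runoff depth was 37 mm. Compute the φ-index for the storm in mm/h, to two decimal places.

φ ≈ 5.85 mm/h

Only the 4 blocks with intensity above φ contribute runoff: 22, 14.2, 12.5, 11.7 mm/h.
Σ(I−φ)·Δt = d  ⇒  (22+14.2+12.5+11.7 − 4φ)·1 = 37
φ = (60.40 − 37/1) / 4 = 5.85 mm/h.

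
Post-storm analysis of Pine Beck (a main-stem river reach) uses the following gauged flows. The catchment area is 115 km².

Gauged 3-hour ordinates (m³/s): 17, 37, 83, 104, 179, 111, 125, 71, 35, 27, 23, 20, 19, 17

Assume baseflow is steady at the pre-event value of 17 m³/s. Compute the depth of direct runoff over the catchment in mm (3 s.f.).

d ≈ 59.2 mm

Direct runoff: 0.0, 20.0, 66.0, 87.0, 162.0, 94.0, 108.0, 54.0, 18.0, 10.0, 6.0, 3.0, 2.0, 0.0 m³/s; ΣQ_DR = 630.0 m³/s.
V = ΣQ_DR · Δt = 630.0 × 10800 s = 6.804 × 10^6 m³.
Over A = 115 km², depth = V / A = 59.2 mm.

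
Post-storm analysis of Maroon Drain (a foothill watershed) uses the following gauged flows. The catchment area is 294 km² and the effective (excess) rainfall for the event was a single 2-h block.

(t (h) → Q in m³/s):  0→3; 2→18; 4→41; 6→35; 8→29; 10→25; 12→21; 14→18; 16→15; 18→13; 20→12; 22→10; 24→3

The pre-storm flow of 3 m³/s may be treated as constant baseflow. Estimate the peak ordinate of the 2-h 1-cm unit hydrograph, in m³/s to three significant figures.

U_p ≈ 76.1 m³/s

Direct runoff: 0.0, 15.0, 38.0, 32.0, 26.0, 22.0, 18.0, 15.0, 12.0, 10.0, 9.0, 7.0, 0.0 m³/s; ΣQ_DR = 204.0 m³/s, peak = 38.0 m³/s.
Runoff depth d = ΣQ_DR·Δt / A = 204.0 × 7200 / (294 km²) = 4.996 mm.
The 1-cm UH is the DRH scaled by (10 mm)/d, so U_p = 38.0 × 10/4.996 = 76.1 m³/s.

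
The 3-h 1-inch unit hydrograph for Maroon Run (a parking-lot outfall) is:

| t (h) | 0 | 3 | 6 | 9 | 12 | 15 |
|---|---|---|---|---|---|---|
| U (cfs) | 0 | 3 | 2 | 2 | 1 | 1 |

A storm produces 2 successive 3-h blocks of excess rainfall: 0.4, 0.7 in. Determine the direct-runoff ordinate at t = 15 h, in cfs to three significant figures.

Q ≈ 1.10 cfs

By discrete convolution, Q_j = Σ (P_i / 1 in) · U_{j−i}.
At t = 15 h (j=5): Q = (0.4/1)·1 + (0.7/1)·1 = 1.10 cfs.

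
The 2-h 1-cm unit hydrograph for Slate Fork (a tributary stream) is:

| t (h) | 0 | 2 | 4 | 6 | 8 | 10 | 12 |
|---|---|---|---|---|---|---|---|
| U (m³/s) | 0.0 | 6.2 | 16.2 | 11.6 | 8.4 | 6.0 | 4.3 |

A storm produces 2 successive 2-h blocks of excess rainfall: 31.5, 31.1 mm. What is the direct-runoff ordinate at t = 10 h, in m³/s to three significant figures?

By discrete convolution, Q_j = Σ (P_i / 10 mm) · U_{j−i}.
At t = 10 h (j=5): Q = (31.5/10)·6.0 + (31.1/10)·8.4 = 45.0 m³/s.

Q ≈ 45.0 m³/s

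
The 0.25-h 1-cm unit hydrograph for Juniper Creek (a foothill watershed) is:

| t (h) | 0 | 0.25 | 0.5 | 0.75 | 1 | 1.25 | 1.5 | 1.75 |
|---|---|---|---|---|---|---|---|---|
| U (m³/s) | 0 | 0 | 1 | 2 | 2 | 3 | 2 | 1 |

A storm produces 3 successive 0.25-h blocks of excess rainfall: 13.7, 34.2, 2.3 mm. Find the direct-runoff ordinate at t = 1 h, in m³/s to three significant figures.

By discrete convolution, Q_j = Σ (P_i / 10 mm) · U_{j−i}.
At t = 1 h (j=4): Q = (13.7/10)·2 + (34.2/10)·2 + (2.3/10)·1 = 9.81 m³/s.

Q ≈ 9.81 m³/s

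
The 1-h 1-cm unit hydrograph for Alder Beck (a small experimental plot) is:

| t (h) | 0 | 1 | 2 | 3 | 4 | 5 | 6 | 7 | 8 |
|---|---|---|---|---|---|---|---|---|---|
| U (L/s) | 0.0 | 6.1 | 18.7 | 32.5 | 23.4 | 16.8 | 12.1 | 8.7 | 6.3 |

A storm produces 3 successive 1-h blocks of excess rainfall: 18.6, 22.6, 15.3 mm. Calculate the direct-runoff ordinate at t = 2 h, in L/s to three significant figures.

Q ≈ 48.6 L/s

By discrete convolution, Q_j = Σ (P_i / 10 mm) · U_{j−i}.
At t = 2 h (j=2): Q = (18.6/10)·18.7 + (22.6/10)·6.1 + (15.3/10)·0.0 = 48.6 L/s.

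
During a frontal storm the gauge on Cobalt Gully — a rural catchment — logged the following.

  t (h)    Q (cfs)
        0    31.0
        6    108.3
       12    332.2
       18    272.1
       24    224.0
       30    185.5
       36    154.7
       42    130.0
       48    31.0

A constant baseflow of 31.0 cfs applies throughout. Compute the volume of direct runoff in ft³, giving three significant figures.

V ≈ 2.57 × 10^7 ft³

Direct-runoff ordinates (Q − Q_b): 0.0, 77.3, 301.2, 241.1, 193.0, 154.5, 123.7, 99.0, 0.0 cfs.
ΣQ_DR = 1190 cfs.
With Δt = 6 h = 21600 s, V = ΣQ_DR · Δt = 1190 × 21600 = 2.57 × 10^7 ft³.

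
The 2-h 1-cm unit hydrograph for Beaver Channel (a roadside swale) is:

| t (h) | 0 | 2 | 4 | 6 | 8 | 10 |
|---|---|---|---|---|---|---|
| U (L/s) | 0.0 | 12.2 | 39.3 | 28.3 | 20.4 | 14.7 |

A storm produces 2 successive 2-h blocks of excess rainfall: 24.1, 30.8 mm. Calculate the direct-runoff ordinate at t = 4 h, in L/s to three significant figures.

Q ≈ 132 L/s

By discrete convolution, Q_j = Σ (P_i / 10 mm) · U_{j−i}.
At t = 4 h (j=2): Q = (24.1/10)·39.3 + (30.8/10)·12.2 = 132 L/s.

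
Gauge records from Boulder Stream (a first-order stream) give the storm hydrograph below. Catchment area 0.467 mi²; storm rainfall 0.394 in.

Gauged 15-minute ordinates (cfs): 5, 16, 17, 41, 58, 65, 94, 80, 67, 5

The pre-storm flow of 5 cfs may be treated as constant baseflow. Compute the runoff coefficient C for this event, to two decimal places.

ΣQ_DR = 398.0 cfs; V = ΣQ_DR·Δt = 3.582 × 10^5 ft³.
Runoff depth d = V / A = 0.3302 in.
C = d / P = 0.3302 / 0.394 = 0.84.

C ≈ 0.84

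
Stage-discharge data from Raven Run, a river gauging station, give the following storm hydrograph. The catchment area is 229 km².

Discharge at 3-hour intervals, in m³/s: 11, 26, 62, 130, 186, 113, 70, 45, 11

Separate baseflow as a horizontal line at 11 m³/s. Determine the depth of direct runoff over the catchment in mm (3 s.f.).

d ≈ 26.2 mm

Direct runoff: 0.0, 15.0, 51.0, 119.0, 175.0, 102.0, 59.0, 34.0, 0.0 m³/s; ΣQ_DR = 555.0 m³/s.
V = ΣQ_DR · Δt = 555.0 × 10800 s = 5.994 × 10^6 m³.
Over A = 229 km², depth = V / A = 26.2 mm.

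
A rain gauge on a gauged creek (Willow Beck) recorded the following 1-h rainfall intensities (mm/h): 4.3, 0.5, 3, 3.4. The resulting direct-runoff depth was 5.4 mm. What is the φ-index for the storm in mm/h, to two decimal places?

Only the 3 blocks with intensity above φ contribute runoff: 4.3, 3, 3.4 mm/h.
Σ(I−φ)·Δt = d  ⇒  (4.3+3+3.4 − 3φ)·1 = 5.4
φ = (10.70 − 5.4/1) / 3 = 1.77 mm/h.

φ ≈ 1.77 mm/h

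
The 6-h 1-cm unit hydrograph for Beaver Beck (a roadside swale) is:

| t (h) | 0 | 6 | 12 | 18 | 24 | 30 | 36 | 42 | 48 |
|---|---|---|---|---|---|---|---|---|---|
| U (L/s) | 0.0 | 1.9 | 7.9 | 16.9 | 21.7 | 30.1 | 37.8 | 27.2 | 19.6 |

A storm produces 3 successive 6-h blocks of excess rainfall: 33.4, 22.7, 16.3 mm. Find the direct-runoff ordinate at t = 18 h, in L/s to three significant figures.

Q ≈ 77.5 L/s

By discrete convolution, Q_j = Σ (P_i / 10 mm) · U_{j−i}.
At t = 18 h (j=3): Q = (33.4/10)·16.9 + (22.7/10)·7.9 + (16.3/10)·1.9 = 77.5 L/s.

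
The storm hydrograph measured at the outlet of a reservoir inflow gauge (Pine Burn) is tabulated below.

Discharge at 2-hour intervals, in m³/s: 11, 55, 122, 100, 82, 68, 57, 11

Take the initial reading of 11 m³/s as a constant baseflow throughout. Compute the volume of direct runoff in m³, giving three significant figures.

V ≈ 3.01 × 10^6 m³

Direct-runoff ordinates (Q − Q_b): 0.0, 44.0, 111.0, 89.0, 71.0, 57.0, 46.0, 0.0 m³/s.
ΣQ_DR = 418.0 m³/s.
With Δt = 2 h = 7200 s, V = ΣQ_DR · Δt = 418.0 × 7200 = 3.01 × 10^6 m³.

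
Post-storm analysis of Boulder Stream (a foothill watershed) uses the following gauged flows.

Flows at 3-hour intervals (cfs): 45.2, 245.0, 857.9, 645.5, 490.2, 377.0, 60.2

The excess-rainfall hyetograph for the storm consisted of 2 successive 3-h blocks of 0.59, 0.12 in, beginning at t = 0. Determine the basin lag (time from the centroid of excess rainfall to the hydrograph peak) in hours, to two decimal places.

Centroid of excess rainfall: t_c = Σ P_i·t̄_i / ΣP_i = 2.0070 h (block centres at 1.5, 4.5 h).
Hydrograph peak occurs at t = 6 h, so basin lag t_L = 6 − 2.0070 = 3.99 h.

t_L ≈ 3.99 h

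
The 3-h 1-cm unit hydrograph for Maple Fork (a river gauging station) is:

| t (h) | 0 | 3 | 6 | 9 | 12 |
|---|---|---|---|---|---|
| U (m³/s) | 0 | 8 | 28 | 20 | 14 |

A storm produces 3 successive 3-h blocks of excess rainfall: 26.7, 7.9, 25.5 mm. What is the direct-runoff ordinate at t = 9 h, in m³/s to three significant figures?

Q ≈ 95.9 m³/s

By discrete convolution, Q_j = Σ (P_i / 10 mm) · U_{j−i}.
At t = 9 h (j=3): Q = (26.7/10)·20 + (7.9/10)·28 + (25.5/10)·8 = 95.9 m³/s.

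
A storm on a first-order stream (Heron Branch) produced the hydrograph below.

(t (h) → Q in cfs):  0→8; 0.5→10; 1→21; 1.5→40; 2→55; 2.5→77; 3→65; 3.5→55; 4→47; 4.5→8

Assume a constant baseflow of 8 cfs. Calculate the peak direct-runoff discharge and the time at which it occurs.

Subtracting baseflow gives direct-runoff ordinates: 0.0, 2.0, 13.0, 32.0, 47.0, 69.0, 57.0, 47.0, 39.0, 0.0 cfs.
The maximum is 69.0 cfs, occurring at the reading for t = 2.5 h.

Q_p = 69.0 cfs at t = 2.5 h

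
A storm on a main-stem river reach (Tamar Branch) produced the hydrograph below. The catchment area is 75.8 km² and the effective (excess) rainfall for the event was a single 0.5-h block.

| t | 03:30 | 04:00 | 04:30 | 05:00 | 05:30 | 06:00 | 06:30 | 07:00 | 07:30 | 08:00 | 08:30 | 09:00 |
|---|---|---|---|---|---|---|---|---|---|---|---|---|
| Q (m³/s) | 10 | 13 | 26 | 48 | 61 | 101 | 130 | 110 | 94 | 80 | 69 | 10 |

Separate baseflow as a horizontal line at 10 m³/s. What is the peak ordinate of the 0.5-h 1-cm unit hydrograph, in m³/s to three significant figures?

Direct runoff: 0.0, 3.0, 16.0, 38.0, 51.0, 91.0, 120.0, 100.0, 84.0, 70.0, 59.0, 0.0 m³/s; ΣQ_DR = 632.0 m³/s, peak = 120.0 m³/s.
Runoff depth d = ΣQ_DR·Δt / A = 632.0 × 1800 / (75.8 km²) = 15.01 mm.
The 1-cm UH is the DRH scaled by (10 mm)/d, so U_p = 120.0 × 10/15.01 = 80.0 m³/s.

U_p ≈ 80.0 m³/s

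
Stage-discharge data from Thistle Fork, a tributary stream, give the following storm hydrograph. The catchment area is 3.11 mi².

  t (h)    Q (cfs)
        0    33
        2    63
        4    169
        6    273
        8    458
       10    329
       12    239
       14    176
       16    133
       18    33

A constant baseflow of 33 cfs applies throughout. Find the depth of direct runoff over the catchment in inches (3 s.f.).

d ≈ 1.57 in

Direct runoff: 0.0, 30.0, 136.0, 240.0, 425.0, 296.0, 206.0, 143.0, 100.0, 0.0 cfs; ΣQ_DR = 1576 cfs.
V = ΣQ_DR · Δt = 1576 × 7200 s = 1.135 × 10^7 ft³.
Over A = 3.11 mi², depth = V / A = 1.57 in.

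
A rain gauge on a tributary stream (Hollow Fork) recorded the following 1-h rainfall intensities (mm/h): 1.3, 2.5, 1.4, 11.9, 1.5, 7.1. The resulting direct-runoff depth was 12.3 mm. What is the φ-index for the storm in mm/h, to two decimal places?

φ ≈ 3.35 mm/h

Only the 2 blocks with intensity above φ contribute runoff: 11.9, 7.1 mm/h.
Σ(I−φ)·Δt = d  ⇒  (11.9+7.1 − 2φ)·1 = 12.3
φ = (19.00 − 12.3/1) / 2 = 3.35 mm/h.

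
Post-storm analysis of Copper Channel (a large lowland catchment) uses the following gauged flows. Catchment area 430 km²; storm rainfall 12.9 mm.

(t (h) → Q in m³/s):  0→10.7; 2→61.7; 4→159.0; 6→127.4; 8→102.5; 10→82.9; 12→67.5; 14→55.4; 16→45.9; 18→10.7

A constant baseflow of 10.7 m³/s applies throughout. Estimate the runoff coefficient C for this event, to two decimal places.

C ≈ 0.80

ΣQ_DR = 616.7 m³/s; V = ΣQ_DR·Δt = 4.440 × 10^6 m³.
Runoff depth d = V / A = 10.33 mm.
C = d / P = 10.33 / 12.9 = 0.80.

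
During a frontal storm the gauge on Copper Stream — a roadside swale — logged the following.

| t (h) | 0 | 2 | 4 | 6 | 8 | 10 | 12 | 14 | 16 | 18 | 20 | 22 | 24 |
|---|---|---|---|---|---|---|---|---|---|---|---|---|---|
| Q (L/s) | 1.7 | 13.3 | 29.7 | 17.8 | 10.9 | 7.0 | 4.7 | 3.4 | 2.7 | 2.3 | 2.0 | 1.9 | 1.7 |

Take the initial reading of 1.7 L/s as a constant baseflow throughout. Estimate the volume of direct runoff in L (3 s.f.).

Direct-runoff ordinates (Q − Q_b): 0.0, 11.6, 28.0, 16.1, 9.2, 5.3, 3.0, 1.7, 1.0, 0.6, 0.3, 0.2, 0.0 L/s.
ΣQ_DR = 77.00 L/s.
With Δt = 2 h = 7200 s, V = ΣQ_DR · Δt = 77.00 × 7200 = 5.54 × 10^5 L.

V ≈ 5.54 × 10^5 L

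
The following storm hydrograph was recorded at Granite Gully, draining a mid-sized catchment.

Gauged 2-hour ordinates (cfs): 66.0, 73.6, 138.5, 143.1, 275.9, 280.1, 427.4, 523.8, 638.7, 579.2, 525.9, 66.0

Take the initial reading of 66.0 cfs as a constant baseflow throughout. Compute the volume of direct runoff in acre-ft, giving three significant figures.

V ≈ 487 acre-ft

Direct-runoff ordinates (Q − Q_b): 0.0, 7.6, 72.5, 77.1, 209.9, 214.1, 361.4, 457.8, 572.7, 513.2, 459.9, 0.0 cfs.
ΣQ_DR = 2946 cfs.
With Δt = 2 h = 7200 s, V = ΣQ_DR · Δt = 2946 × 7200 = 2.12 × 10^7 ft³ = 487 acre-ft.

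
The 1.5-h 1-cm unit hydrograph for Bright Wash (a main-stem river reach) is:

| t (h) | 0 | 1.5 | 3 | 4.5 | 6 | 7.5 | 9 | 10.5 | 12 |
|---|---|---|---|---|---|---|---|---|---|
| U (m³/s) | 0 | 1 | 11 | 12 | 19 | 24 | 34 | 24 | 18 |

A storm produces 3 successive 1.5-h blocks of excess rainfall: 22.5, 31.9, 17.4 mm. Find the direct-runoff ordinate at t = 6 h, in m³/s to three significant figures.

Q ≈ 100 m³/s

By discrete convolution, Q_j = Σ (P_i / 10 mm) · U_{j−i}.
At t = 6 h (j=4): Q = (22.5/10)·19 + (31.9/10)·12 + (17.4/10)·11 = 100 m³/s.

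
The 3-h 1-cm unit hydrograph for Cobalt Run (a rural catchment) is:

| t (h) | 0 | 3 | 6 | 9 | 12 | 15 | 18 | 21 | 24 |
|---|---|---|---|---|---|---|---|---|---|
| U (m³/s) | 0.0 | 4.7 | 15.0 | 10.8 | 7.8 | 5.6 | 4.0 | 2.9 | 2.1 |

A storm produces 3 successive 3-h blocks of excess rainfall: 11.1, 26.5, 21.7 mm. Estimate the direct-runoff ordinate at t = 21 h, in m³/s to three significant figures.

Q ≈ 26.0 m³/s

By discrete convolution, Q_j = Σ (P_i / 10 mm) · U_{j−i}.
At t = 21 h (j=7): Q = (11.1/10)·2.9 + (26.5/10)·4.0 + (21.7/10)·5.6 = 26.0 m³/s.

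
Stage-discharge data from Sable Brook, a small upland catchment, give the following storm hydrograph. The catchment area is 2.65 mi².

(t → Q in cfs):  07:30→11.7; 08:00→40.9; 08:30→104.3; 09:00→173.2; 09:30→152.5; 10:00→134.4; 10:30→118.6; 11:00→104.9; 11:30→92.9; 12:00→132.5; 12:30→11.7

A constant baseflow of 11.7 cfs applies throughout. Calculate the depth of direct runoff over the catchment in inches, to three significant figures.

Direct runoff: 0.0, 29.2, 92.6, 161.5, 140.8, 122.7, 106.9, 93.2, 81.2, 120.8, 0.0 cfs; ΣQ_DR = 948.9 cfs.
V = ΣQ_DR · Δt = 948.9 × 1800 s = 1.708 × 10^6 ft³.
Over A = 2.65 mi², depth = V / A = 0.277 in.

d ≈ 0.277 in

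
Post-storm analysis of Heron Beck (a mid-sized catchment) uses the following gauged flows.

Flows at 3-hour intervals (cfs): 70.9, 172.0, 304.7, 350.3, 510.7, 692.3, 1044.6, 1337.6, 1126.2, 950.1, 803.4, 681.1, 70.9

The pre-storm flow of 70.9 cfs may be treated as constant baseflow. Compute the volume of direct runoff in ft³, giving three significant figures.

Direct-runoff ordinates (Q − Q_b): 0.0, 101.1, 233.8, 279.4, 439.8, 621.4, 973.7, 1266.7, 1055.3, 879.2, 732.5, 610.2, 0.0 cfs.
ΣQ_DR = 7193 cfs.
With Δt = 3 h = 10800 s, V = ΣQ_DR · Δt = 7193 × 10800 = 7.77 × 10^7 ft³.

V ≈ 7.77 × 10^7 ft³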